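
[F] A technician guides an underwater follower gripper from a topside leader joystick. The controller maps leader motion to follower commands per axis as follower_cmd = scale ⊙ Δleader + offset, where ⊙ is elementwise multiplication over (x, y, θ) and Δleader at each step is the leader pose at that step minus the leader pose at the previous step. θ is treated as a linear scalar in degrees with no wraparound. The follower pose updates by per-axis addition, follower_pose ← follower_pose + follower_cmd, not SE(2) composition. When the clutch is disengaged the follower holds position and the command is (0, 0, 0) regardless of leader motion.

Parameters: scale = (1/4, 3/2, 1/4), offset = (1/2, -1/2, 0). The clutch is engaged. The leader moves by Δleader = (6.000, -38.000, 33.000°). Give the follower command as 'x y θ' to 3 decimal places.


2.000 -57.500 8.250

axis x: 1/4·6.000 + 1/2 = 2.000
axis y: 3/2·-38.000 + -1/2 = -57.500
axis θ: 1/4·33.000 + 0 = 8.250


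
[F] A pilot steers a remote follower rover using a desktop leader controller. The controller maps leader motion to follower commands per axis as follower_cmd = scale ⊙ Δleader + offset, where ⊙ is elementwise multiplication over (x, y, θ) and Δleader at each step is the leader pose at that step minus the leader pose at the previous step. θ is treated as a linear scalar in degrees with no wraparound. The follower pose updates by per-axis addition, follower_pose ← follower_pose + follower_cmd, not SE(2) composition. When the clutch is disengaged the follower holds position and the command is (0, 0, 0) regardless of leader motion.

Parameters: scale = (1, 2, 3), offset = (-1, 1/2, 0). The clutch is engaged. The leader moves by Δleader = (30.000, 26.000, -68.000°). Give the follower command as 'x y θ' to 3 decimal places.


29.000 52.500 -204.000

axis x: 1·30.000 + -1 = 29.000
axis y: 2·26.000 + 1/2 = 52.500
axis θ: 3·-68.000 + 0 = -204.000


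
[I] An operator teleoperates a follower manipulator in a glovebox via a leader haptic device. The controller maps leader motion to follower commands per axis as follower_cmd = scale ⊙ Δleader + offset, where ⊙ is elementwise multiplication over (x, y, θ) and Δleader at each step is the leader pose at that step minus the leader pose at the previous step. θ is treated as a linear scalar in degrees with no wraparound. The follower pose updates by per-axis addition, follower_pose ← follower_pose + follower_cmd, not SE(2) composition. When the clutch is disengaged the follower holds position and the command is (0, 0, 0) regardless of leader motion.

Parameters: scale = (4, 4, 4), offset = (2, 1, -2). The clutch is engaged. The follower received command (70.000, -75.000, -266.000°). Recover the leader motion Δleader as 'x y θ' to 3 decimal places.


17.000 -19.000 -66.000

axis x: (70.000 − 2) / (4) = 17.000
axis y: (-75.000 − 1) / (4) = -19.000
axis θ: (-266.000 − -2) / (4) = -66.000


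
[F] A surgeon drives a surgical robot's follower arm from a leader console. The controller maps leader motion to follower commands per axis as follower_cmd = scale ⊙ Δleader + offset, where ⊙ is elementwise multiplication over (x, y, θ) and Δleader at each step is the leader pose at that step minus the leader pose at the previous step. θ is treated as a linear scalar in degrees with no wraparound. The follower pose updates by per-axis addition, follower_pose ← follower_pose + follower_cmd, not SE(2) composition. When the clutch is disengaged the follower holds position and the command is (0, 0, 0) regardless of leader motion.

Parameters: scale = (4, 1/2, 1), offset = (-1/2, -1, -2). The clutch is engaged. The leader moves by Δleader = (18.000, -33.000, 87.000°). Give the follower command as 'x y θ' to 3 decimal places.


71.500 -17.500 85.000

axis x: 4·18.000 + -1/2 = 71.500
axis y: 1/2·-33.000 + -1 = -17.500
axis θ: 1·87.000 + -2 = 85.000


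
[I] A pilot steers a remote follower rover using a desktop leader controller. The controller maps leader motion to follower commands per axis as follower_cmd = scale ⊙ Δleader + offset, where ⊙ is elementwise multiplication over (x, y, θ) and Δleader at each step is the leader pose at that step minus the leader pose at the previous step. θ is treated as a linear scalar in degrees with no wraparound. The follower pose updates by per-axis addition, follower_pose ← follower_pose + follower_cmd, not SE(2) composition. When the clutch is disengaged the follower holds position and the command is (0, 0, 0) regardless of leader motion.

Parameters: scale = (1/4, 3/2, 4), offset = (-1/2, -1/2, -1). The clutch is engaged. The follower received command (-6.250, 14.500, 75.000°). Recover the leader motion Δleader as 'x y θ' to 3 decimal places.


axis x: (-6.250 − -1/2) / (1/4) = -23.000
axis y: (14.500 − -1/2) / (3/2) = 10.000
axis θ: (75.000 − -1) / (4) = 19.000

-23.000 10.000 19.000


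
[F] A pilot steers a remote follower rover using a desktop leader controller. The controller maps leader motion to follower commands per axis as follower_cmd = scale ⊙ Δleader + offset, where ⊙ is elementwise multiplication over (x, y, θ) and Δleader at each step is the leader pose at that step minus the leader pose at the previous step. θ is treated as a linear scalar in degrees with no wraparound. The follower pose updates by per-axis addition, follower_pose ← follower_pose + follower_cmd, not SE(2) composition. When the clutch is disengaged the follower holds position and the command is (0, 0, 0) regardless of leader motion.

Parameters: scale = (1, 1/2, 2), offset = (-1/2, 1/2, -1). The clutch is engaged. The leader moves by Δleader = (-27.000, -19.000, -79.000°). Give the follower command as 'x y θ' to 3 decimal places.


axis x: 1·-27.000 + -1/2 = -27.500
axis y: 1/2·-19.000 + 1/2 = -9.000
axis θ: 2·-79.000 + -1 = -159.000

-27.500 -9.000 -159.000


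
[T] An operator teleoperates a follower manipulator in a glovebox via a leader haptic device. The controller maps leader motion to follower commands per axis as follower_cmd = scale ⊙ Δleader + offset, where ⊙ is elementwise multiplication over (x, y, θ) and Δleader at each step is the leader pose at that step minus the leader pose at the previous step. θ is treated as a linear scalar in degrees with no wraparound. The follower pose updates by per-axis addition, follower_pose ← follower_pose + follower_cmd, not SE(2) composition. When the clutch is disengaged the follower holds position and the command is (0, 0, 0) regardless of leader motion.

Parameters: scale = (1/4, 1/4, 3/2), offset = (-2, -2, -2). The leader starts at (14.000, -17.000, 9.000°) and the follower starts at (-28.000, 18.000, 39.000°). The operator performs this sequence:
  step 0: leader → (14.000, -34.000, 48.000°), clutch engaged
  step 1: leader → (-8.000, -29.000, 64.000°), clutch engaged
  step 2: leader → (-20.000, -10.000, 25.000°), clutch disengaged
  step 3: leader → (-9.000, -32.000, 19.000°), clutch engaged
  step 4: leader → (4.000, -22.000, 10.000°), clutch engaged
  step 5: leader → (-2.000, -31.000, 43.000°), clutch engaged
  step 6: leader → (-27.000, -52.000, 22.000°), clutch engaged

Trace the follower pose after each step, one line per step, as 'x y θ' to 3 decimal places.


step 0: Δleader=(0.000, -17.000, 39.000°), engaged; cmd=(-2.000, -6.250, 56.500°) → follower=(-30.000, 11.750, 95.500°)
step 1: Δleader=(-22.000, 5.000, 16.000°), engaged; cmd=(-7.500, -0.750, 22.000°) → follower=(-37.500, 11.000, 117.500°)
step 2: Δleader=(-12.000, 19.000, -39.000°), disengaged; cmd=(0,0,0) → follower holds at (-37.500, 11.000, 117.500°)
step 3: Δleader=(11.000, -22.000, -6.000°), engaged; cmd=(0.750, -7.500, -11.000°) → follower=(-36.750, 3.500, 106.500°)
step 4: Δleader=(13.000, 10.000, -9.000°), engaged; cmd=(1.250, 0.500, -15.500°) → follower=(-35.500, 4.000, 91.000°)
step 5: Δleader=(-6.000, -9.000, 33.000°), engaged; cmd=(-3.500, -4.250, 47.500°) → follower=(-39.000, -0.250, 138.500°)
step 6: Δleader=(-25.000, -21.000, -21.000°), engaged; cmd=(-8.250, -7.250, -33.500°) → follower=(-47.250, -7.500, 105.000°)

-30.000 11.750 95.500
-37.500 11.000 117.500
-37.500 11.000 117.500
-36.750 3.500 106.500
-35.500 4.000 91.000
-39.000 -0.250 138.500
-47.250 -7.500 105.000


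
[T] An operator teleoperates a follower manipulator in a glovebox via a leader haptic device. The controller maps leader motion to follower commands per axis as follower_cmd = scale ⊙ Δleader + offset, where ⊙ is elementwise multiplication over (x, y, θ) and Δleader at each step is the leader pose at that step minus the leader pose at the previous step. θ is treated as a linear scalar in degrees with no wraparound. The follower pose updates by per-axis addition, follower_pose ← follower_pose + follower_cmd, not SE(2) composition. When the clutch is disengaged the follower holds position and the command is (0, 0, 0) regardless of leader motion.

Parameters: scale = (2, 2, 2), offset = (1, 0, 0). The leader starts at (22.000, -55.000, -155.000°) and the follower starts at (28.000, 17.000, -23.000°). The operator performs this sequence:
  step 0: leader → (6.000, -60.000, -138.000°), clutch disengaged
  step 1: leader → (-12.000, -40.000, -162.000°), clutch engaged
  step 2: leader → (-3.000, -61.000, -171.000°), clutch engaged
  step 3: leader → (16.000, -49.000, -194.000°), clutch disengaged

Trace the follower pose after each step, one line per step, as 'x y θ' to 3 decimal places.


step 0: Δleader=(-16.000, -5.000, 17.000°), disengaged; cmd=(0,0,0) → follower holds at (28.000, 17.000, -23.000°)
step 1: Δleader=(-18.000, 20.000, -24.000°), engaged; cmd=(-35.000, 40.000, -48.000°) → follower=(-7.000, 57.000, -71.000°)
step 2: Δleader=(9.000, -21.000, -9.000°), engaged; cmd=(19.000, -42.000, -18.000°) → follower=(12.000, 15.000, -89.000°)
step 3: Δleader=(19.000, 12.000, -23.000°), disengaged; cmd=(0,0,0) → follower holds at (12.000, 15.000, -89.000°)

28.000 17.000 -23.000
-7.000 57.000 -71.000
12.000 15.000 -89.000
12.000 15.000 -89.000


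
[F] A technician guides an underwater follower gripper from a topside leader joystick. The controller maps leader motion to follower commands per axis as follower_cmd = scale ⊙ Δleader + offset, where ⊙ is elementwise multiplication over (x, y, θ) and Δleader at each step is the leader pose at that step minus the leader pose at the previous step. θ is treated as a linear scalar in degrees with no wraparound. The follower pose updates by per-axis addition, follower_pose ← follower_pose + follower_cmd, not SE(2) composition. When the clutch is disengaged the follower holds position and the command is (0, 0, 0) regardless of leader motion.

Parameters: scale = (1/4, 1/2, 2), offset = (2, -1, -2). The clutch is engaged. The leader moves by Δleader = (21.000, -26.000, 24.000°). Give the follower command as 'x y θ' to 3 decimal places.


7.250 -14.000 46.000

axis x: 1/4·21.000 + 2 = 7.250
axis y: 1/2·-26.000 + -1 = -14.000
axis θ: 2·24.000 + -2 = 46.000


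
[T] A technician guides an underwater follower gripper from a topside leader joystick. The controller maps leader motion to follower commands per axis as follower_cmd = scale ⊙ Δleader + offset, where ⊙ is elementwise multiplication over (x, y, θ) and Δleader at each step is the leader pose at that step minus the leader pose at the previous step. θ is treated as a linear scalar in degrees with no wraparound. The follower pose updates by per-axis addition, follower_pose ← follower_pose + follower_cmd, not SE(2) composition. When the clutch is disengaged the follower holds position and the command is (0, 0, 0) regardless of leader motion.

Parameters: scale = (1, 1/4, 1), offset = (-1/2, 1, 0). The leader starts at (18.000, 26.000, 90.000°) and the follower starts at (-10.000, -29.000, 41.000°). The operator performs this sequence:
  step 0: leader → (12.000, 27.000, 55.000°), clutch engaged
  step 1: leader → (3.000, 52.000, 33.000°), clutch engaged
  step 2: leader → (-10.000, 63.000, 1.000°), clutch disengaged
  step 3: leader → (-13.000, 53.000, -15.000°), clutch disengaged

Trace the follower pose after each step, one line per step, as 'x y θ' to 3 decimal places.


step 0: Δleader=(-6.000, 1.000, -35.000°), engaged; cmd=(-6.500, 1.250, -35.000°) → follower=(-16.500, -27.750, 6.000°)
step 1: Δleader=(-9.000, 25.000, -22.000°), engaged; cmd=(-9.500, 7.250, -22.000°) → follower=(-26.000, -20.500, -16.000°)
step 2: Δleader=(-13.000, 11.000, -32.000°), disengaged; cmd=(0,0,0) → follower holds at (-26.000, -20.500, -16.000°)
step 3: Δleader=(-3.000, -10.000, -16.000°), disengaged; cmd=(0,0,0) → follower holds at (-26.000, -20.500, -16.000°)

-16.500 -27.750 6.000
-26.000 -20.500 -16.000
-26.000 -20.500 -16.000
-26.000 -20.500 -16.000


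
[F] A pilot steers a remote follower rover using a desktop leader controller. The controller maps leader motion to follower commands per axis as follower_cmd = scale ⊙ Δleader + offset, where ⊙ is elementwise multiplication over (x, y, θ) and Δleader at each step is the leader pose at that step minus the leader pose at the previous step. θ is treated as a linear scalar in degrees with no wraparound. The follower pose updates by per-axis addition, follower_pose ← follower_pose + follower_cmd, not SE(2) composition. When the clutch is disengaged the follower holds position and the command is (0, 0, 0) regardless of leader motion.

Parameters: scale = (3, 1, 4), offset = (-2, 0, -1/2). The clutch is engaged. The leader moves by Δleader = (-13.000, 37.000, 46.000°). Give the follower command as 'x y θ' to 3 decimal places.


axis x: 3·-13.000 + -2 = -41.000
axis y: 1·37.000 + 0 = 37.000
axis θ: 4·46.000 + -1/2 = 183.500

-41.000 37.000 183.500


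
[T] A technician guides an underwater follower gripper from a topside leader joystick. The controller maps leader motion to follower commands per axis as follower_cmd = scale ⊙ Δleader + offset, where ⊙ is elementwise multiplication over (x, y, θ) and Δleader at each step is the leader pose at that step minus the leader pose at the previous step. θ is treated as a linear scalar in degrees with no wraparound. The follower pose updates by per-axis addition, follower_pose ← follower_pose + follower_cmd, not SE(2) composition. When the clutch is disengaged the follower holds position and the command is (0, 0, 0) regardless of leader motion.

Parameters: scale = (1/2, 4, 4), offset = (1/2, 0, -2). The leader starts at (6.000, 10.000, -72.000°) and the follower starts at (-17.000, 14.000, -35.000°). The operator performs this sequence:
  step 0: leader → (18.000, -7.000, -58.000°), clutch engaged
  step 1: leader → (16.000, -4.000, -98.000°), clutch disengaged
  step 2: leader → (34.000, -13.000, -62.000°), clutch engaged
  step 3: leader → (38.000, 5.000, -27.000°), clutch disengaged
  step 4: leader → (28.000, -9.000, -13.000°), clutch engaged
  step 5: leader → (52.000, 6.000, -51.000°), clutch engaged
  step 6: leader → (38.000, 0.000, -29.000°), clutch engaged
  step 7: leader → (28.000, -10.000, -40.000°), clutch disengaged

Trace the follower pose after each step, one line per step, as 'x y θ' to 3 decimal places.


-10.500 -54.000 19.000
-10.500 -54.000 19.000
-1.000 -90.000 161.000
-1.000 -90.000 161.000
-5.500 -146.000 215.000
7.000 -86.000 61.000
0.500 -110.000 147.000
0.500 -110.000 147.000

step 0: Δleader=(12.000, -17.000, 14.000°), engaged; cmd=(6.500, -68.000, 54.000°) → follower=(-10.500, -54.000, 19.000°)
step 1: Δleader=(-2.000, 3.000, -40.000°), disengaged; cmd=(0,0,0) → follower holds at (-10.500, -54.000, 19.000°)
step 2: Δleader=(18.000, -9.000, 36.000°), engaged; cmd=(9.500, -36.000, 142.000°) → follower=(-1.000, -90.000, 161.000°)
step 3: Δleader=(4.000, 18.000, 35.000°), disengaged; cmd=(0,0,0) → follower holds at (-1.000, -90.000, 161.000°)
step 4: Δleader=(-10.000, -14.000, 14.000°), engaged; cmd=(-4.500, -56.000, 54.000°) → follower=(-5.500, -146.000, 215.000°)
step 5: Δleader=(24.000, 15.000, -38.000°), engaged; cmd=(12.500, 60.000, -154.000°) → follower=(7.000, -86.000, 61.000°)
step 6: Δleader=(-14.000, -6.000, 22.000°), engaged; cmd=(-6.500, -24.000, 86.000°) → follower=(0.500, -110.000, 147.000°)
step 7: Δleader=(-10.000, -10.000, -11.000°), disengaged; cmd=(0,0,0) → follower holds at (0.500, -110.000, 147.000°)


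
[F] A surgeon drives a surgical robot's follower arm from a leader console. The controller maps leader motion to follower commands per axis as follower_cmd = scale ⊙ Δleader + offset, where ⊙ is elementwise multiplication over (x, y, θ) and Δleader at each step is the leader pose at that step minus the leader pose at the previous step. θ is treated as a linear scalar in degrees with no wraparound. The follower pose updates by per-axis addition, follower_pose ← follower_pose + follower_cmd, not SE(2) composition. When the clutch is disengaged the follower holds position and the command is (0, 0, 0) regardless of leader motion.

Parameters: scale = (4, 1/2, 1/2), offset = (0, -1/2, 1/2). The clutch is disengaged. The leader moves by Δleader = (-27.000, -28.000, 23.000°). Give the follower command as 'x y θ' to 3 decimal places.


0.000 0.000 0.000

clutch disengaged → follower holds; cmd = (0, 0, 0)


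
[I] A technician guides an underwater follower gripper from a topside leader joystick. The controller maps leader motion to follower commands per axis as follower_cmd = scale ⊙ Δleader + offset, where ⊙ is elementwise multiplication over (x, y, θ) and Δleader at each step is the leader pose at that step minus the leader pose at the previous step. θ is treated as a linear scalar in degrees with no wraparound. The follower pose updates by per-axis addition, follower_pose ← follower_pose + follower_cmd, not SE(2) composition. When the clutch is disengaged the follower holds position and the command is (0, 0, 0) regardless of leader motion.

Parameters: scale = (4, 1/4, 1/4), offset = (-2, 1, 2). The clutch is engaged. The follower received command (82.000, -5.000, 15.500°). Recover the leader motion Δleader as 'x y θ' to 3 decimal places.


21.000 -24.000 54.000

axis x: (82.000 − -2) / (4) = 21.000
axis y: (-5.000 − 1) / (1/4) = -24.000
axis θ: (15.500 − 2) / (1/4) = 54.000


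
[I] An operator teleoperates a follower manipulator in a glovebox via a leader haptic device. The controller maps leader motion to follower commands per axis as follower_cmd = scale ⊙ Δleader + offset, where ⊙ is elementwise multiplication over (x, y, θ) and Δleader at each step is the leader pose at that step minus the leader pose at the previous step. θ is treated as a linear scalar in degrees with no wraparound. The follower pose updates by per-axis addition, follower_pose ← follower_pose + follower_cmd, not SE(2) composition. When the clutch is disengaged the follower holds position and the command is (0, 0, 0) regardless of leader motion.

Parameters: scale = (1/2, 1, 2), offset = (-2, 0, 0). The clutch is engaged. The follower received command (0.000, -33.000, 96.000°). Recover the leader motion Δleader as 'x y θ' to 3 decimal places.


4.000 -33.000 48.000

axis x: (0.000 − -2) / (1/2) = 4.000
axis y: (-33.000 − 0) / (1) = -33.000
axis θ: (96.000 − 0) / (2) = 48.000


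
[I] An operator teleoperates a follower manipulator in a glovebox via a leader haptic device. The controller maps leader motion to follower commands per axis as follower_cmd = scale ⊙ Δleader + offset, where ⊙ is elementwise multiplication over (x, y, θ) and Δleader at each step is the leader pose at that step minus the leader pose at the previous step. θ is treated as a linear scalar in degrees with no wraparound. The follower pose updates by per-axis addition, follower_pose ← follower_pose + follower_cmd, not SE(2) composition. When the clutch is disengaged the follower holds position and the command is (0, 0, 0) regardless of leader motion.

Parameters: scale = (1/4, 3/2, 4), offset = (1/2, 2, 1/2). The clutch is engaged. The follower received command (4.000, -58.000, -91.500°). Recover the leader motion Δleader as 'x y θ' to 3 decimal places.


14.000 -40.000 -23.000

axis x: (4.000 − 1/2) / (1/4) = 14.000
axis y: (-58.000 − 2) / (3/2) = -40.000
axis θ: (-91.500 − 1/2) / (4) = -23.000


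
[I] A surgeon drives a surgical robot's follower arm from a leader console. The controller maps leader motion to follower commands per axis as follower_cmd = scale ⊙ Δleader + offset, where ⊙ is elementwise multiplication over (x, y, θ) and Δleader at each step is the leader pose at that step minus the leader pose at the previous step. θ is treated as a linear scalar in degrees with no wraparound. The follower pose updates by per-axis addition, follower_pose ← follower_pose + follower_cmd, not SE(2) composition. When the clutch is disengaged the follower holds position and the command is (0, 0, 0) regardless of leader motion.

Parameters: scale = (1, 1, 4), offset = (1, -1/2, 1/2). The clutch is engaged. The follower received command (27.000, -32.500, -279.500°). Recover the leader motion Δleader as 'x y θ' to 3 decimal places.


26.000 -32.000 -70.000

axis x: (27.000 − 1) / (1) = 26.000
axis y: (-32.500 − -1/2) / (1) = -32.000
axis θ: (-279.500 − 1/2) / (4) = -70.000


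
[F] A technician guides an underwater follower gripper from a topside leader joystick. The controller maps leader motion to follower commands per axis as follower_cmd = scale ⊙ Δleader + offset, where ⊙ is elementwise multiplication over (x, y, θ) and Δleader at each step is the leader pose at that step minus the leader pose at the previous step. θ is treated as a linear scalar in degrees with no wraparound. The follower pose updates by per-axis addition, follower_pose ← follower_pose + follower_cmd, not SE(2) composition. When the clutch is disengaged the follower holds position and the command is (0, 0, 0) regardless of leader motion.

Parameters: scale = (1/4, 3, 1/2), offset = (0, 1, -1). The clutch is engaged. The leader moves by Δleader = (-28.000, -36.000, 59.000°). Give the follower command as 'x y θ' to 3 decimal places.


axis x: 1/4·-28.000 + 0 = -7.000
axis y: 3·-36.000 + 1 = -107.000
axis θ: 1/2·59.000 + -1 = 28.500

-7.000 -107.000 28.500


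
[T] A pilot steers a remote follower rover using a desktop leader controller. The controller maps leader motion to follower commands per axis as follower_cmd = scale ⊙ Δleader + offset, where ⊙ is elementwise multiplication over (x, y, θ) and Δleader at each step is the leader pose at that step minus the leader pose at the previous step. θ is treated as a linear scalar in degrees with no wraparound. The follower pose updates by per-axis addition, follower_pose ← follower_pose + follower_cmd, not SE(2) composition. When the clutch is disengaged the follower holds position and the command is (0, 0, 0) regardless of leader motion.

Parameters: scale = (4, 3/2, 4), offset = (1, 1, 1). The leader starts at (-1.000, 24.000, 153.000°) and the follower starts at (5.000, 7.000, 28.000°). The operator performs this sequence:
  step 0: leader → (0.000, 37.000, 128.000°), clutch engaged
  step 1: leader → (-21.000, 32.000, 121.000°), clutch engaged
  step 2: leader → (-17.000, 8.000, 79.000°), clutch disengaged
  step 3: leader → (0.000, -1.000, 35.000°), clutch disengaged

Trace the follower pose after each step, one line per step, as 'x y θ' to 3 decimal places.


10.000 27.500 -71.000
-73.000 21.000 -98.000
-73.000 21.000 -98.000
-73.000 21.000 -98.000

step 0: Δleader=(1.000, 13.000, -25.000°), engaged; cmd=(5.000, 20.500, -99.000°) → follower=(10.000, 27.500, -71.000°)
step 1: Δleader=(-21.000, -5.000, -7.000°), engaged; cmd=(-83.000, -6.500, -27.000°) → follower=(-73.000, 21.000, -98.000°)
step 2: Δleader=(4.000, -24.000, -42.000°), disengaged; cmd=(0,0,0) → follower holds at (-73.000, 21.000, -98.000°)
step 3: Δleader=(17.000, -9.000, -44.000°), disengaged; cmd=(0,0,0) → follower holds at (-73.000, 21.000, -98.000°)


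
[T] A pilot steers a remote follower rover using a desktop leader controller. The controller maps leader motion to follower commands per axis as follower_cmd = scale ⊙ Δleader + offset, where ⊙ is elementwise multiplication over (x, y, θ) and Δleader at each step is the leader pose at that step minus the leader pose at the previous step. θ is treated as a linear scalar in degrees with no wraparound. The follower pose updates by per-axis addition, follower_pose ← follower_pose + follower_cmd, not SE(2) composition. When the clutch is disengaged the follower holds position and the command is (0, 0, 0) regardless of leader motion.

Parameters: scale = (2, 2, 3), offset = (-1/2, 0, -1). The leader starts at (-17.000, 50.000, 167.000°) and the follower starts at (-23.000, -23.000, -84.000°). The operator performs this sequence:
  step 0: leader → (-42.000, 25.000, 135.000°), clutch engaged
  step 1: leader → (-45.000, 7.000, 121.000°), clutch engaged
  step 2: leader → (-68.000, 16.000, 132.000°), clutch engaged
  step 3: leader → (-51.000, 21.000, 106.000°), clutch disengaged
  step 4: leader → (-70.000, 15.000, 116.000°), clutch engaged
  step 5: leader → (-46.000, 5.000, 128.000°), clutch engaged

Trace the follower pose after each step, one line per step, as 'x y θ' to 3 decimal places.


step 0: Δleader=(-25.000, -25.000, -32.000°), engaged; cmd=(-50.500, -50.000, -97.000°) → follower=(-73.500, -73.000, -181.000°)
step 1: Δleader=(-3.000, -18.000, -14.000°), engaged; cmd=(-6.500, -36.000, -43.000°) → follower=(-80.000, -109.000, -224.000°)
step 2: Δleader=(-23.000, 9.000, 11.000°), engaged; cmd=(-46.500, 18.000, 32.000°) → follower=(-126.500, -91.000, -192.000°)
step 3: Δleader=(17.000, 5.000, -26.000°), disengaged; cmd=(0,0,0) → follower holds at (-126.500, -91.000, -192.000°)
step 4: Δleader=(-19.000, -6.000, 10.000°), engaged; cmd=(-38.500, -12.000, 29.000°) → follower=(-165.000, -103.000, -163.000°)
step 5: Δleader=(24.000, -10.000, 12.000°), engaged; cmd=(47.500, -20.000, 35.000°) → follower=(-117.500, -123.000, -128.000°)

-73.500 -73.000 -181.000
-80.000 -109.000 -224.000
-126.500 -91.000 -192.000
-126.500 -91.000 -192.000
-165.000 -103.000 -163.000
-117.500 -123.000 -128.000


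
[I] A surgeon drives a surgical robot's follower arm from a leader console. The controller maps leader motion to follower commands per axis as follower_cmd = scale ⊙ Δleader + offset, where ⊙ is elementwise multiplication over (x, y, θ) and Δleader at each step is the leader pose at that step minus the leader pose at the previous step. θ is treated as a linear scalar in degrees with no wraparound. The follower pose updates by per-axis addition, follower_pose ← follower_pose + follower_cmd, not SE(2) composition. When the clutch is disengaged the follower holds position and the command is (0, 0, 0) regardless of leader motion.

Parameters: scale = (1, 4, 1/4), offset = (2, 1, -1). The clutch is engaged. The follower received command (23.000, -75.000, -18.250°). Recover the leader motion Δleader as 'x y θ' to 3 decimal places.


21.000 -19.000 -69.000

axis x: (23.000 − 2) / (1) = 21.000
axis y: (-75.000 − 1) / (4) = -19.000
axis θ: (-18.250 − -1) / (1/4) = -69.000


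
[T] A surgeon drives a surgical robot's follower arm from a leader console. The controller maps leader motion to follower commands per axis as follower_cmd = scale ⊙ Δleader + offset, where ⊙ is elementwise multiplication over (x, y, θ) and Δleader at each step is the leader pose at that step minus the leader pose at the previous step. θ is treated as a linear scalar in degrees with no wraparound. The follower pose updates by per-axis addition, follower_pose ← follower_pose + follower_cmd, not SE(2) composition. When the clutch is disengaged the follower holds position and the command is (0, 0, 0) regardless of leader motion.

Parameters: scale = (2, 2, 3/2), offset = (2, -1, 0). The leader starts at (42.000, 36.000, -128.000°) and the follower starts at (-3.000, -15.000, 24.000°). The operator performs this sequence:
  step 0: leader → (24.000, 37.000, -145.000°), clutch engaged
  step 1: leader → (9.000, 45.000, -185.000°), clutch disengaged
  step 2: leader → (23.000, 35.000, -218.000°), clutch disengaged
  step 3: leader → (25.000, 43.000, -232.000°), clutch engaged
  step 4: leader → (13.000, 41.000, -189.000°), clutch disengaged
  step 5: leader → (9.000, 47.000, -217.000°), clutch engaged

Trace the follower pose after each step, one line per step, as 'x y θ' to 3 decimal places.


-37.000 -14.000 -1.500
-37.000 -14.000 -1.500
-37.000 -14.000 -1.500
-31.000 1.000 -22.500
-31.000 1.000 -22.500
-37.000 12.000 -64.500

step 0: Δleader=(-18.000, 1.000, -17.000°), engaged; cmd=(-34.000, 1.000, -25.500°) → follower=(-37.000, -14.000, -1.500°)
step 1: Δleader=(-15.000, 8.000, -40.000°), disengaged; cmd=(0,0,0) → follower holds at (-37.000, -14.000, -1.500°)
step 2: Δleader=(14.000, -10.000, -33.000°), disengaged; cmd=(0,0,0) → follower holds at (-37.000, -14.000, -1.500°)
step 3: Δleader=(2.000, 8.000, -14.000°), engaged; cmd=(6.000, 15.000, -21.000°) → follower=(-31.000, 1.000, -22.500°)
step 4: Δleader=(-12.000, -2.000, 43.000°), disengaged; cmd=(0,0,0) → follower holds at (-31.000, 1.000, -22.500°)
step 5: Δleader=(-4.000, 6.000, -28.000°), engaged; cmd=(-6.000, 11.000, -42.000°) → follower=(-37.000, 12.000, -64.500°)


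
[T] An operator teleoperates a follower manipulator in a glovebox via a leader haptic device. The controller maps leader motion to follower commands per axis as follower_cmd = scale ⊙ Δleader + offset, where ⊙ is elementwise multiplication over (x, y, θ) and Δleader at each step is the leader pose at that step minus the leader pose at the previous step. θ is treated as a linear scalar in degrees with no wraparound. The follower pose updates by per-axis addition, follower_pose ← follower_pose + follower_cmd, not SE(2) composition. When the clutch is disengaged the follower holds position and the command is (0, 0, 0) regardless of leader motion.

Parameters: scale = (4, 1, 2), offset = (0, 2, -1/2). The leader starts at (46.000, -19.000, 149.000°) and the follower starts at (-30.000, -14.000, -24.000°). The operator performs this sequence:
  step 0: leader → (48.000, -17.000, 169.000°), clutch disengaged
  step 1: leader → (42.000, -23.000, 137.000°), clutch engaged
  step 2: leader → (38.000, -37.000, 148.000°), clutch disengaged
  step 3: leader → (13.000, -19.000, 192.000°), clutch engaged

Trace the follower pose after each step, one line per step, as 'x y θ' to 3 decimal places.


step 0: Δleader=(2.000, 2.000, 20.000°), disengaged; cmd=(0,0,0) → follower holds at (-30.000, -14.000, -24.000°)
step 1: Δleader=(-6.000, -6.000, -32.000°), engaged; cmd=(-24.000, -4.000, -64.500°) → follower=(-54.000, -18.000, -88.500°)
step 2: Δleader=(-4.000, -14.000, 11.000°), disengaged; cmd=(0,0,0) → follower holds at (-54.000, -18.000, -88.500°)
step 3: Δleader=(-25.000, 18.000, 44.000°), engaged; cmd=(-100.000, 20.000, 87.500°) → follower=(-154.000, 2.000, -1.000°)

-30.000 -14.000 -24.000
-54.000 -18.000 -88.500
-54.000 -18.000 -88.500
-154.000 2.000 -1.000


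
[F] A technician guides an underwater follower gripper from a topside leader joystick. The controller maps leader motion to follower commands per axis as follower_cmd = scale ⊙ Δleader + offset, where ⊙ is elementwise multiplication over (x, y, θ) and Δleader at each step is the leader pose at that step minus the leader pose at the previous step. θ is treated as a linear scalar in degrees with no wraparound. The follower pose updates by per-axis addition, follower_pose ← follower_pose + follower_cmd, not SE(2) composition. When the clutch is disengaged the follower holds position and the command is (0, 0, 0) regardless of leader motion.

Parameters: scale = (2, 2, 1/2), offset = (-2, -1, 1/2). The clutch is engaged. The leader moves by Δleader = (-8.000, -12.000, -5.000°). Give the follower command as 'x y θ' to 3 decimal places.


axis x: 2·-8.000 + -2 = -18.000
axis y: 2·-12.000 + -1 = -25.000
axis θ: 1/2·-5.000 + 1/2 = -2.000

-18.000 -25.000 -2.000


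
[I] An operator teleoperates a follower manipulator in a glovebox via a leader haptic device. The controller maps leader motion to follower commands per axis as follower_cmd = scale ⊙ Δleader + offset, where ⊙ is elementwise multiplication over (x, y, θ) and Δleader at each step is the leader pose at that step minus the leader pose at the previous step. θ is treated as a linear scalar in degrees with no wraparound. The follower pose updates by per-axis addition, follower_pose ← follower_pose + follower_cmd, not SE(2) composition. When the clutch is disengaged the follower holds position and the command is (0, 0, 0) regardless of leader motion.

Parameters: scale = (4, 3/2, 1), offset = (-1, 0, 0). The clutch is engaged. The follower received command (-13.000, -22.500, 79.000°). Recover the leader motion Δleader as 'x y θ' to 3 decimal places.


-3.000 -15.000 79.000

axis x: (-13.000 − -1) / (4) = -3.000
axis y: (-22.500 − 0) / (3/2) = -15.000
axis θ: (79.000 − 0) / (1) = 79.000


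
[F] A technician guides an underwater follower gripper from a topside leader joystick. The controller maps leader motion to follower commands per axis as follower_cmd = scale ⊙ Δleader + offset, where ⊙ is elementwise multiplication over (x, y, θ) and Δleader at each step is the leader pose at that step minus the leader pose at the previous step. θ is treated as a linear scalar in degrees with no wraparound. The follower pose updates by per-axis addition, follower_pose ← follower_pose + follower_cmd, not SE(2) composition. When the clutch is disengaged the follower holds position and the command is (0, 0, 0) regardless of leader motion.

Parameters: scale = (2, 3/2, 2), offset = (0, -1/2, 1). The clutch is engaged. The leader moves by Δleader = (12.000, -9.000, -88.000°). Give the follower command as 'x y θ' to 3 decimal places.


24.000 -14.000 -175.000

axis x: 2·12.000 + 0 = 24.000
axis y: 3/2·-9.000 + -1/2 = -14.000
axis θ: 2·-88.000 + 1 = -175.000


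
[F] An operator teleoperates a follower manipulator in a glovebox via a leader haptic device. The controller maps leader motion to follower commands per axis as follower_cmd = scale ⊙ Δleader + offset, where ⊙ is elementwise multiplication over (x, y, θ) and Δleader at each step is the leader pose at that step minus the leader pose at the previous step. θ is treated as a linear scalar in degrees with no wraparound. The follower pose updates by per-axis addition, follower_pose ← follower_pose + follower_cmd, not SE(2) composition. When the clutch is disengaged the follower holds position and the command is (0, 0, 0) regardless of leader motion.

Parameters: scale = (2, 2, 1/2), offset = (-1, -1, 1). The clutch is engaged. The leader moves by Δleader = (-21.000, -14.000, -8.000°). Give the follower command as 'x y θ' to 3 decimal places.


axis x: 2·-21.000 + -1 = -43.000
axis y: 2·-14.000 + -1 = -29.000
axis θ: 1/2·-8.000 + 1 = -3.000

-43.000 -29.000 -3.000


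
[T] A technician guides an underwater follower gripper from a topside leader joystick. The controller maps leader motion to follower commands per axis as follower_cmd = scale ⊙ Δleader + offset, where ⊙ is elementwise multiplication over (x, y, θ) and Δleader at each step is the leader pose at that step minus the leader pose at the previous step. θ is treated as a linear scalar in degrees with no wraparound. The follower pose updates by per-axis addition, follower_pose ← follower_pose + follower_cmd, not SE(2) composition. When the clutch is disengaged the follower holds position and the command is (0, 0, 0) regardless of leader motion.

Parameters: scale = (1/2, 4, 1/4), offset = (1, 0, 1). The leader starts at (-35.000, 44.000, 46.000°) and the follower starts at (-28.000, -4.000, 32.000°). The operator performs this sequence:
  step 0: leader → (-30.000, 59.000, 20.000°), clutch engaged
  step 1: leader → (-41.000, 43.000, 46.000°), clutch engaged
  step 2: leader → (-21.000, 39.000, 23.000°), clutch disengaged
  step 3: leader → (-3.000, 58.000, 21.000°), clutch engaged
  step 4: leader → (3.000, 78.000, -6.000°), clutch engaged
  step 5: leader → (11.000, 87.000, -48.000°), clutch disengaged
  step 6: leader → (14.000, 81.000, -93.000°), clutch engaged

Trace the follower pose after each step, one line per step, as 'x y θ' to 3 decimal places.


step 0: Δleader=(5.000, 15.000, -26.000°), engaged; cmd=(3.500, 60.000, -5.500°) → follower=(-24.500, 56.000, 26.500°)
step 1: Δleader=(-11.000, -16.000, 26.000°), engaged; cmd=(-4.500, -64.000, 7.500°) → follower=(-29.000, -8.000, 34.000°)
step 2: Δleader=(20.000, -4.000, -23.000°), disengaged; cmd=(0,0,0) → follower holds at (-29.000, -8.000, 34.000°)
step 3: Δleader=(18.000, 19.000, -2.000°), engaged; cmd=(10.000, 76.000, 0.500°) → follower=(-19.000, 68.000, 34.500°)
step 4: Δleader=(6.000, 20.000, -27.000°), engaged; cmd=(4.000, 80.000, -5.750°) → follower=(-15.000, 148.000, 28.750°)
step 5: Δleader=(8.000, 9.000, -42.000°), disengaged; cmd=(0,0,0) → follower holds at (-15.000, 148.000, 28.750°)
step 6: Δleader=(3.000, -6.000, -45.000°), engaged; cmd=(2.500, -24.000, -10.250°) → follower=(-12.500, 124.000, 18.500°)

-24.500 56.000 26.500
-29.000 -8.000 34.000
-29.000 -8.000 34.000
-19.000 68.000 34.500
-15.000 148.000 28.750
-15.000 148.000 28.750
-12.500 124.000 18.500


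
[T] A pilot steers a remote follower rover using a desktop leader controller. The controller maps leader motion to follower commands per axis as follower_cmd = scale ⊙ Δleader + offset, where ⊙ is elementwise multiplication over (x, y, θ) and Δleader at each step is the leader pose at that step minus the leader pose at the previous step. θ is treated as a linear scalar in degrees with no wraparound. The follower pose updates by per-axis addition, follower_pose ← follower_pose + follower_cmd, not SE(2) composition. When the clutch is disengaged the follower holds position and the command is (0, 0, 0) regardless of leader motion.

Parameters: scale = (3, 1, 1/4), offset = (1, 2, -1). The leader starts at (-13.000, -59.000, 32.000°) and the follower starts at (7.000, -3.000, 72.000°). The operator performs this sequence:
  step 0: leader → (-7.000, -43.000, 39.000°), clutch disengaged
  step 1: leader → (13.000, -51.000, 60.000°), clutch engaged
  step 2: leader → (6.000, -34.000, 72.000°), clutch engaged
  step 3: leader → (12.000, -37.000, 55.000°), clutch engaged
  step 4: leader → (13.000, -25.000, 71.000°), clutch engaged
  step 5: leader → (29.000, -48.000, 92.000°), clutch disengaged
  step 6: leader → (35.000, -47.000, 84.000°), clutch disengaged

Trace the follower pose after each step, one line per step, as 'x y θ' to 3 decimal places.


step 0: Δleader=(6.000, 16.000, 7.000°), disengaged; cmd=(0,0,0) → follower holds at (7.000, -3.000, 72.000°)
step 1: Δleader=(20.000, -8.000, 21.000°), engaged; cmd=(61.000, -6.000, 4.250°) → follower=(68.000, -9.000, 76.250°)
step 2: Δleader=(-7.000, 17.000, 12.000°), engaged; cmd=(-20.000, 19.000, 2.000°) → follower=(48.000, 10.000, 78.250°)
step 3: Δleader=(6.000, -3.000, -17.000°), engaged; cmd=(19.000, -1.000, -5.250°) → follower=(67.000, 9.000, 73.000°)
step 4: Δleader=(1.000, 12.000, 16.000°), engaged; cmd=(4.000, 14.000, 3.000°) → follower=(71.000, 23.000, 76.000°)
step 5: Δleader=(16.000, -23.000, 21.000°), disengaged; cmd=(0,0,0) → follower holds at (71.000, 23.000, 76.000°)
step 6: Δleader=(6.000, 1.000, -8.000°), disengaged; cmd=(0,0,0) → follower holds at (71.000, 23.000, 76.000°)

7.000 -3.000 72.000
68.000 -9.000 76.250
48.000 10.000 78.250
67.000 9.000 73.000
71.000 23.000 76.000
71.000 23.000 76.000
71.000 23.000 76.000
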